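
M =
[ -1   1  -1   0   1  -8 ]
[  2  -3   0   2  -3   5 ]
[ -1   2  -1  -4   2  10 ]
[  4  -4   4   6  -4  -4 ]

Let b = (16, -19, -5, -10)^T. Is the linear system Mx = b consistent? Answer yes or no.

Row reduce the augmented matrix [M | b].
R2 ← R2 + (2)·R1: [0, -1, -2, 2, -1, -11, 13]
R3 ← R3 − R1: [0, 1, 0, -4, 1, 18, -21]
R4 ← R4 + (4)·R1: [0, 0, 0, 6, 0, -36, 54]
R3 ← R3 + R2: [0, 0, -2, -2, 0, 7, -8]
The echelon form has 4 nonzero rows, and every pivot lies in the first 6 columns, so rank(M) = rank([M|b]) = 4.
The system is consistent.

yes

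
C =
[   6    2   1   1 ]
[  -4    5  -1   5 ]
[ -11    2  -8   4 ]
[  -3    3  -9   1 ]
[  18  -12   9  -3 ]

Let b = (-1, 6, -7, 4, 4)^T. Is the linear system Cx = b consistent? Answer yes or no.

Row reduce the augmented matrix [C | b].
R2 ← R2 + (2/3)·R1: [0, 19/3, -1/3, 17/3, 16/3]
R3 ← R3 + (11/6)·R1: [0, 17/3, -37/6, 35/6, -53/6]
R4 ← R4 + (1/2)·R1: [0, 4, -17/2, 3/2, 7/2]
R5 ← R5 − (3)·R1: [0, -18, 6, -6, 7]
R3 ← R3 − (17/19)·R2: [0, 0, -223/38, 29/38, -517/38]
R4 ← R4 − (12/19)·R2: [0, 0, -315/38, -79/38, 5/38]
R5 ← R5 + (54/19)·R2: [0, 0, 96/19, 192/19, 421/19]
R4 ← R4 − (315/223)·R3: [0, 0, 0, -704/223, 4315/223]
R5 ← R5 + (192/223)·R3: [0, 0, 0, 2400/223, 2329/223]
R5 ← R5 + (75/22)·R4: [0, 0, 0, 0, 1681/22]
The echelon form has 5 nonzero rows; the last pivot sits in the augmented column, so rank(C) = 4 but rank([C|b]) = 5.
Since the ranks differ, the system is inconsistent.

no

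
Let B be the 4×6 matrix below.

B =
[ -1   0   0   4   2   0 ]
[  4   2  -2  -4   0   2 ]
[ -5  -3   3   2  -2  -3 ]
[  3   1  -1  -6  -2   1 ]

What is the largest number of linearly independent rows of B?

2

Row reduce to echelon form.
R2 ← R2 + (4)·R1: [0, 2, -2, 12, 8, 2]
R3 ← R3 − (5)·R1: [0, -3, 3, -18, -12, -3]
R4 ← R4 + (3)·R1: [0, 1, -1, 6, 4, 1]
R3 ← R3 + (3/2)·R2: [0, 0, 0, 0, 0, 0]
R4 ← R4 − (1/2)·R2: [0, 0, 0, 0, 0, 0]
Echelon form has 2 nonzero rows, so rank(B) = 2.
The rank gives the maximum number of linearly independent rows: 2.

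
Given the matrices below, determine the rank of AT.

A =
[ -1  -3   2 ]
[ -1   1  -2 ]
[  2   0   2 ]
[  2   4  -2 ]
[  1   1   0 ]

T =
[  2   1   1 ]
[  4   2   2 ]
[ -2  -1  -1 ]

First compute AT:
[[-18,  -9,  -9],
 [  6,   3,   3],
 [  0,   0,   0],
 [ 24,  12,  12],
 [  6,   3,   3]]
Now row reduce the product.
R2 ← R2 + (1/3)·R1: [0, 0, 0]
R4 ← R4 + (4/3)·R1: [0, 0, 0]
R5 ← R5 + (1/3)·R1: [0, 0, 0]
1 nonzero row, so rank(AT) = 1.

1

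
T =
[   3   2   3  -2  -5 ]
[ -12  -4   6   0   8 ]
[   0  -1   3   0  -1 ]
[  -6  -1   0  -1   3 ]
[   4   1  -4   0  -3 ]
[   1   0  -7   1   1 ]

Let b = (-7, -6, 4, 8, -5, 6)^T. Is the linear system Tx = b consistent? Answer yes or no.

Row reduce the augmented matrix [T | b].
R2 ← R2 + (4)·R1: [0, 4, 18, -8, -12, -34]
R4 ← R4 + (2)·R1: [0, 3, 6, -5, -7, -6]
R5 ← R5 − (4/3)·R1: [0, -5/3, -8, 8/3, 11/3, 13/3]
R6 ← R6 − (1/3)·R1: [0, -2/3, -8, 5/3, 8/3, 25/3]
R3 ← R3 + (1/4)·R2: [0, 0, 15/2, -2, -4, -9/2]
R4 ← R4 − (3/4)·R2: [0, 0, -15/2, 1, 2, 39/2]
R5 ← R5 + (5/12)·R2: [0, 0, -1/2, -2/3, -4/3, -59/6]
R6 ← R6 + (1/6)·R2: [0, 0, -5, 1/3, 2/3, 8/3]
R4 ← R4 + R3: [0, 0, 0, -1, -2, 15]
R5 ← R5 + (1/15)·R3: [0, 0, 0, -4/5, -8/5, -152/15]
R6 ← R6 + (2/3)·R3: [0, 0, 0, -1, -2, -1/3]
R5 ← R5 − (4/5)·R4: [0, 0, 0, 0, 0, -332/15]
R6 ← R6 − R4: [0, 0, 0, 0, 0, -46/3]
R6 ← R6 − (115/166)·R5: [0, 0, 0, 0, 0, 0]
The echelon form has 5 nonzero rows; the last pivot sits in the augmented column, so rank(T) = 4 but rank([T|b]) = 5.
Since the ranks differ, the system is inconsistent.

no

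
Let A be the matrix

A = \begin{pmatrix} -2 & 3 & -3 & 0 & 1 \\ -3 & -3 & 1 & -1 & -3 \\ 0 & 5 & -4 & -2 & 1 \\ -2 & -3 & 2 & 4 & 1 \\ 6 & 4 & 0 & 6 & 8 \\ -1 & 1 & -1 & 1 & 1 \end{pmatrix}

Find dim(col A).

3

Row reduce to echelon form.
R2 ← R2 − (3/2)·R1: [0, -15/2, 11/2, -1, -9/2]
R4 ← R4 − R1: [0, -6, 5, 4, 0]
R5 ← R5 + (3)·R1: [0, 13, -9, 6, 11]
R6 ← R6 − (1/2)·R1: [0, -1/2, 1/2, 1, 1/2]
R3 ← R3 + (2/3)·R2: [0, 0, -1/3, -8/3, -2]
R4 ← R4 − (4/5)·R2: [0, 0, 3/5, 24/5, 18/5]
R5 ← R5 + (26/15)·R2: [0, 0, 8/15, 64/15, 16/5]
R6 ← R6 − (1/15)·R2: [0, 0, 2/15, 16/15, 4/5]
R4 ← R4 + (9/5)·R3: [0, 0, 0, 0, 0]
R5 ← R5 + (8/5)·R3: [0, 0, 0, 0, 0]
R6 ← R6 + (2/5)·R3: [0, 0, 0, 0, 0]
Echelon form has 3 nonzero rows, so rank(A) = 3.
The column space has dimension equal to the rank: 3.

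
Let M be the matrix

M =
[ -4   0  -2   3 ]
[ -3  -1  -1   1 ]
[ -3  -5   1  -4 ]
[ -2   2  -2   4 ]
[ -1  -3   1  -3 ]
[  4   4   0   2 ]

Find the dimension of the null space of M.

Row reduce to echelon form.
R2 ← R2 − (3/4)·R1: [0, -1, 1/2, -5/4]
R3 ← R3 − (3/4)·R1: [0, -5, 5/2, -25/4]
R4 ← R4 − (1/2)·R1: [0, 2, -1, 5/2]
R5 ← R5 − (1/4)·R1: [0, -3, 3/2, -15/4]
R6 ← R6 + R1: [0, 4, -2, 5]
R3 ← R3 − (5)·R2: [0, 0, 0, 0]
R4 ← R4 + (2)·R2: [0, 0, 0, 0]
R5 ← R5 − (3)·R2: [0, 0, 0, 0]
R6 ← R6 + (4)·R2: [0, 0, 0, 0]
2 nonzero rows, so rank(M) = 2.
M has 4 columns; by rank–nullity, nullity = 4 − 2 = 2.

2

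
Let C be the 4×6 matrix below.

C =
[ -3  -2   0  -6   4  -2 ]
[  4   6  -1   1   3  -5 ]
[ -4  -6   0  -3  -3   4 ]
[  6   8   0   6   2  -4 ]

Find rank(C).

Row reduce to echelon form.
R2 ← R2 + (4/3)·R1: [0, 10/3, -1, -7, 25/3, -23/3]
R3 ← R3 − (4/3)·R1: [0, -10/3, 0, 5, -25/3, 20/3]
R4 ← R4 + (2)·R1: [0, 4, 0, -6, 10, -8]
R3 ← R3 + R2: [0, 0, -1, -2, 0, -1]
R4 ← R4 − (6/5)·R2: [0, 0, 6/5, 12/5, 0, 6/5]
R4 ← R4 + (6/5)·R3: [0, 0, 0, 0, 0, 0]
Echelon form has 3 nonzero rows, so rank(C) = 3.

3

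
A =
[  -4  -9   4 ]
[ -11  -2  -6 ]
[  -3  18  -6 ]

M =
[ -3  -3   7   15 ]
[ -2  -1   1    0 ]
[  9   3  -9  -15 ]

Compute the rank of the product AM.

3

First compute AM:
[[ 66,  33, -73, -120],
 [-17,  17, -25, -75],
 [-81, -27,  51,  45]]
Now row reduce the product.
R2 ← R2 + (17/66)·R1: [0, 51/2, -2891/66, -1165/11]
R3 ← R3 + (27/22)·R1: [0, 27/2, -849/22, -1125/11]
R3 ← R3 − (9/17)·R2: [0, 0, -2880/187, -8640/187]
3 nonzero rows, so rank(AM) = 3.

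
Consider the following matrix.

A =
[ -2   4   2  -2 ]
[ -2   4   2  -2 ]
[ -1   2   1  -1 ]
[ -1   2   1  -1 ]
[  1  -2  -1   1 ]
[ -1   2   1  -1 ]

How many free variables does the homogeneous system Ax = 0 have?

Row reduce to echelon form.
R2 ← R2 − R1: [0, 0, 0, 0]
R3 ← R3 − (1/2)·R1: [0, 0, 0, 0]
R4 ← R4 − (1/2)·R1: [0, 0, 0, 0]
R5 ← R5 + (1/2)·R1: [0, 0, 0, 0]
R6 ← R6 − (1/2)·R1: [0, 0, 0, 0]
1 nonzero row, so rank(A) = 1.
A has 4 columns; by rank–nullity, nullity = 4 − 1 = 3.

3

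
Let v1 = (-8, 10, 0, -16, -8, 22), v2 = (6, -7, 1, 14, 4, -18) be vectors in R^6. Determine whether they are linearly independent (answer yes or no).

Form the matrix with these vectors as rows and row reduce.
R2 ← R2 + (3/4)·R1: [0, 1/2, 1, 2, -2, -3/2]
2 nonzero rows, so the 2 vectors span a space of dimension 2.
Since 2 = 2, the vectors are linearly independent.

yes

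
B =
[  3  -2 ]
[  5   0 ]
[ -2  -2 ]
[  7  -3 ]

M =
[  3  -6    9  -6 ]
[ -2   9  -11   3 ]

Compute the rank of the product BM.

First compute BM:
[[ 13, -36,  49, -24],
 [ 15, -30,  45, -30],
 [ -2,  -6,   4,   6],
 [ 27, -69,  96, -51]]
Now row reduce the product.
R2 ← R2 − (15/13)·R1: [0, 150/13, -150/13, -30/13]
R3 ← R3 + (2/13)·R1: [0, -150/13, 150/13, 30/13]
R4 ← R4 − (27/13)·R1: [0, 75/13, -75/13, -15/13]
R3 ← R3 + R2: [0, 0, 0, 0]
R4 ← R4 − (1/2)·R2: [0, 0, 0, 0]
2 nonzero rows, so rank(BM) = 2.

2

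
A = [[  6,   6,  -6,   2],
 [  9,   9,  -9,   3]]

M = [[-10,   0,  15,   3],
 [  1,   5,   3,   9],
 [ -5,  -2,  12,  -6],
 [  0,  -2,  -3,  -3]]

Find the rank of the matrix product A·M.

First compute AM:
[[-24,  38,  30, 102],
 [-36,  57,  45, 153]]
Now row reduce the product.
R2 ← R2 − (3/2)·R1: [0, 0, 0, 0]
1 nonzero row, so rank(AM) = 1.

1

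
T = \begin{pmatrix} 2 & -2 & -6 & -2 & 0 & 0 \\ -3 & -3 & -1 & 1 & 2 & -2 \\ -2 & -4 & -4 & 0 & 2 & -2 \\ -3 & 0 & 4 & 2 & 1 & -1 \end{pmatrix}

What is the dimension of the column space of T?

2

Row reduce to echelon form.
R2 ← R2 + (3/2)·R1: [0, -6, -10, -2, 2, -2]
R3 ← R3 + R1: [0, -6, -10, -2, 2, -2]
R4 ← R4 + (3/2)·R1: [0, -3, -5, -1, 1, -1]
R3 ← R3 − R2: [0, 0, 0, 0, 0, 0]
R4 ← R4 − (1/2)·R2: [0, 0, 0, 0, 0, 0]
Echelon form has 2 nonzero rows, so rank(T) = 2.
The column space has dimension equal to the rank: 2.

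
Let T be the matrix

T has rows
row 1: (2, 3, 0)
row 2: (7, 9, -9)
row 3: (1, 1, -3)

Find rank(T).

Row reduce to echelon form.
R2 ← R2 − (7/2)·R1: [0, -3/2, -9]
R3 ← R3 − (1/2)·R1: [0, -1/2, -3]
R3 ← R3 − (1/3)·R2: [0, 0, 0]
Echelon form has 2 nonzero rows, so rank(T) = 2.

2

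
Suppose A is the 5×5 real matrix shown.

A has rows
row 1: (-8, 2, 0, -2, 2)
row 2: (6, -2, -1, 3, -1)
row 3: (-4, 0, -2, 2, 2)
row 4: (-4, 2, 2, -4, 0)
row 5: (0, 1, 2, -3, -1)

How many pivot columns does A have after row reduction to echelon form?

Row reduce to echelon form.
R2 ← R2 + (3/4)·R1: [0, -1/2, -1, 3/2, 1/2]
R3 ← R3 − (1/2)·R1: [0, -1, -2, 3, 1]
R4 ← R4 − (1/2)·R1: [0, 1, 2, -3, -1]
R3 ← R3 − (2)·R2: [0, 0, 0, 0, 0]
R4 ← R4 + (2)·R2: [0, 0, 0, 0, 0]
R5 ← R5 + (2)·R2: [0, 0, 0, 0, 0]
Echelon form has 2 nonzero rows, so rank(A) = 2.
Each nonzero row contributes one pivot column: 2 pivot columns.

2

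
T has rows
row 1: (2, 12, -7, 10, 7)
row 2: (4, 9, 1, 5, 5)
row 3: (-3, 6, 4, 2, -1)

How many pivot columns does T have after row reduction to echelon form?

Row reduce to echelon form.
R2 ← R2 − (2)·R1: [0, -15, 15, -15, -9]
R3 ← R3 + (3/2)·R1: [0, 24, -13/2, 17, 19/2]
R3 ← R3 + (8/5)·R2: [0, 0, 35/2, -7, -49/10]
Echelon form has 3 nonzero rows, so rank(T) = 3.
Each nonzero row contributes one pivot column: 3 pivot columns.

3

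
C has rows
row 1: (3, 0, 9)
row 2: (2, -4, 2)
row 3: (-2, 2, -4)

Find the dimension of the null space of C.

1

Row reduce to echelon form.
R2 ← R2 − (2/3)·R1: [0, -4, -4]
R3 ← R3 + (2/3)·R1: [0, 2, 2]
R3 ← R3 + (1/2)·R2: [0, 0, 0]
2 nonzero rows, so rank(C) = 2.
C has 3 columns; by rank–nullity, nullity = 3 − 2 = 1.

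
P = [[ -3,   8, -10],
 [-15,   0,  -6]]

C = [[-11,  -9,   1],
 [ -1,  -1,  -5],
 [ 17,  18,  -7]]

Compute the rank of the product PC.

First compute PC:
[[-145, -161,  27],
 [ 63,  27,  27]]
Now row reduce the product.
R2 ← R2 + (63/145)·R1: [0, -6228/145, 5616/145]
2 nonzero rows, so rank(PC) = 2.

2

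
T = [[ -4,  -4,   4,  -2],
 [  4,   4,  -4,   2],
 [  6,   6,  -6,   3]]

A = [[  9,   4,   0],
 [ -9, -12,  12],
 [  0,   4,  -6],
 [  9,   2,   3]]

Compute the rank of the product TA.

First compute TA:
[[-18,  44, -78],
 [ 18, -44,  78],
 [ 27, -66, 117]]
Now row reduce the product.
R2 ← R2 + R1: [0, 0, 0]
R3 ← R3 + (3/2)·R1: [0, 0, 0]
1 nonzero row, so rank(TA) = 1.

1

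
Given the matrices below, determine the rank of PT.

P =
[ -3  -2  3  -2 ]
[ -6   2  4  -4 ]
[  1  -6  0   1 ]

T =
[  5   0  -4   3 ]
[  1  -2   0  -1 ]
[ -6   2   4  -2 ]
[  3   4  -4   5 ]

2

First compute PT:
[[-41,   2,  32, -23],
 [-64, -12,  56, -48],
 [  2,  16,  -8,  14]]
Now row reduce the product.
R2 ← R2 − (64/41)·R1: [0, -620/41, 248/41, -496/41]
R3 ← R3 + (2/41)·R1: [0, 660/41, -264/41, 528/41]
R3 ← R3 + (33/31)·R2: [0, 0, 0, 0]
2 nonzero rows, so rank(PT) = 2.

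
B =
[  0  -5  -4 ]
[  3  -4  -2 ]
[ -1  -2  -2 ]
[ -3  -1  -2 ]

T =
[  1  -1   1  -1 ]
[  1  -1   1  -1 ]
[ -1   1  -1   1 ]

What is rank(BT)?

1

First compute BT:
[[ -1,   1,  -1,   1],
 [  1,  -1,   1,  -1],
 [ -1,   1,  -1,   1],
 [ -2,   2,  -2,   2]]
Now row reduce the product.
R2 ← R2 + R1: [0, 0, 0, 0]
R3 ← R3 − R1: [0, 0, 0, 0]
R4 ← R4 − (2)·R1: [0, 0, 0, 0]
1 nonzero row, so rank(BT) = 1.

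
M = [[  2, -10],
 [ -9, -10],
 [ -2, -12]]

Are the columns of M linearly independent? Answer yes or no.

yes

Row reduce M to echelon form.
R2 ← R2 + (9/2)·R1: [0, -55]
R3 ← R3 + R1: [0, -22]
R3 ← R3 − (2/5)·R2: [0, 0]
2 pivots among 2 columns.
Every column is a pivot column, so the columns are linearly independent.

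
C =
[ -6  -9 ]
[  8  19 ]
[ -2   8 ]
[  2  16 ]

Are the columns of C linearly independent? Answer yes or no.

Row reduce C to echelon form.
R2 ← R2 + (4/3)·R1: [0, 7]
R3 ← R3 − (1/3)·R1: [0, 11]
R4 ← R4 + (1/3)·R1: [0, 13]
R3 ← R3 − (11/7)·R2: [0, 0]
R4 ← R4 − (13/7)·R2: [0, 0]
2 pivots among 2 columns.
Every column is a pivot column, so the columns are linearly independent.

yes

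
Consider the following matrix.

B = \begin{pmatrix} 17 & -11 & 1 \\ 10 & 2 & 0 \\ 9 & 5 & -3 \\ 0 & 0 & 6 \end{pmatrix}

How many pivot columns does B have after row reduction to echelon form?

Row reduce to echelon form.
R2 ← R2 − (10/17)·R1: [0, 144/17, -10/17]
R3 ← R3 − (9/17)·R1: [0, 184/17, -60/17]
R3 ← R3 − (23/18)·R2: [0, 0, -25/9]
R4 ← R4 + (54/25)·R3: [0, 0, 0]
Echelon form has 3 nonzero rows, so rank(B) = 3.
Each nonzero row contributes one pivot column: 3 pivot columns.

3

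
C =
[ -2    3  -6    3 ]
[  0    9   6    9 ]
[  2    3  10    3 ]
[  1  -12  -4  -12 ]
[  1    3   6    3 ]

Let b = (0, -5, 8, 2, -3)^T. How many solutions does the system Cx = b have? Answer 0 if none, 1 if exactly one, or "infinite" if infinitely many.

0

Row reduce the augmented matrix [C | b].
R3 ← R3 + R1: [0, 6, 4, 6, 8]
R4 ← R4 + (1/2)·R1: [0, -21/2, -7, -21/2, 2]
R5 ← R5 + (1/2)·R1: [0, 9/2, 3, 9/2, -3]
R3 ← R3 − (2/3)·R2: [0, 0, 0, 0, 34/3]
R4 ← R4 + (7/6)·R2: [0, 0, 0, 0, -23/6]
R5 ← R5 − (1/2)·R2: [0, 0, 0, 0, -1/2]
R4 ← R4 + (23/68)·R3: [0, 0, 0, 0, 0]
R5 ← R5 + (3/68)·R3: [0, 0, 0, 0, 0]
The echelon form has 3 nonzero rows; the last pivot sits in the augmented column, so rank(C) = 2 but rank([C|b]) = 3.
Since the ranks differ, the system is inconsistent.
It has no solutions.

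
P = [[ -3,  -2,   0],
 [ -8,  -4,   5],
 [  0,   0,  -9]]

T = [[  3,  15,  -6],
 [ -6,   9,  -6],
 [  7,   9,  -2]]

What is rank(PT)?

First compute PT:
[[  3, -63,  30],
 [ 35, -111,  62],
 [-63, -81,  18]]
Now row reduce the product.
R2 ← R2 − (35/3)·R1: [0, 624, -288]
R3 ← R3 + (21)·R1: [0, -1404, 648]
R3 ← R3 + (9/4)·R2: [0, 0, 0]
2 nonzero rows, so rank(PT) = 2.

2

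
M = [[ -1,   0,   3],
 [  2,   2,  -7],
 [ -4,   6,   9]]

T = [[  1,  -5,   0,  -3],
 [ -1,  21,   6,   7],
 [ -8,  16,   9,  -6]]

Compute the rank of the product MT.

First compute MT:
[[-25,  53,  27, -15],
 [ 56, -80, -51,  50],
 [-82, 290, 117,   0]]
Now row reduce the product.
R2 ← R2 + (56/25)·R1: [0, 968/25, 237/25, 82/5]
R3 ← R3 − (82/25)·R1: [0, 2904/25, 711/25, 246/5]
R3 ← R3 − (3)·R2: [0, 0, 0, 0]
2 nonzero rows, so rank(MT) = 2.

2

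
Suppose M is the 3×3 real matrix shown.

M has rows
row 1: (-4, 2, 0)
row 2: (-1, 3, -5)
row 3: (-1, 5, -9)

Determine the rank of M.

2

Row reduce to echelon form.
R2 ← R2 − (1/4)·R1: [0, 5/2, -5]
R3 ← R3 − (1/4)·R1: [0, 9/2, -9]
R3 ← R3 − (9/5)·R2: [0, 0, 0]
Echelon form has 2 nonzero rows, so rank(M) = 2.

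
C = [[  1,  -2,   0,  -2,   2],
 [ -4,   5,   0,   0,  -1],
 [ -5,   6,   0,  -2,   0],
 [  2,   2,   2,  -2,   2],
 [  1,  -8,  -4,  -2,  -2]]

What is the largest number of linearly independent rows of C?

Row reduce to echelon form.
R2 ← R2 + (4)·R1: [0, -3, 0, -8, 7]
R3 ← R3 + (5)·R1: [0, -4, 0, -12, 10]
R4 ← R4 − (2)·R1: [0, 6, 2, 2, -2]
R5 ← R5 − R1: [0, -6, -4, 0, -4]
R3 ← R3 − (4/3)·R2: [0, 0, 0, -4/3, 2/3]
R4 ← R4 + (2)·R2: [0, 0, 2, -14, 12]
R5 ← R5 − (2)·R2: [0, 0, -4, 16, -18]
Swap R3 ↔ R4
R5 ← R5 + (2)·R3: [0, 0, 0, -12, 6]
R5 ← R5 − (9)·R4: [0, 0, 0, 0, 0]
Echelon form has 4 nonzero rows, so rank(C) = 4.
The rank gives the maximum number of linearly independent rows: 4.

4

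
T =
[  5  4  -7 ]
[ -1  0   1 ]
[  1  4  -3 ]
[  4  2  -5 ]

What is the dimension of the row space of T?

Row reduce to echelon form.
R2 ← R2 + (1/5)·R1: [0, 4/5, -2/5]
R3 ← R3 − (1/5)·R1: [0, 16/5, -8/5]
R4 ← R4 − (4/5)·R1: [0, -6/5, 3/5]
R3 ← R3 − (4)·R2: [0, 0, 0]
R4 ← R4 + (3/2)·R2: [0, 0, 0]
Echelon form has 2 nonzero rows, so rank(T) = 2.
The row space has dimension equal to the rank: 2.

2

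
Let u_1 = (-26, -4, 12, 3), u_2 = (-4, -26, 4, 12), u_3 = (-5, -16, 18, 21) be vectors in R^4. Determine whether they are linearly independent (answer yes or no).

yes

Form the matrix with these vectors as rows and row reduce.
R2 ← R2 − (2/13)·R1: [0, -330/13, 28/13, 150/13]
R3 ← R3 − (5/26)·R1: [0, -198/13, 204/13, 531/26]
R3 ← R3 − (3/5)·R2: [0, 0, 72/5, 27/2]
3 nonzero rows, so the 3 vectors span a space of dimension 3.
Since 3 = 3, the vectors are linearly independent.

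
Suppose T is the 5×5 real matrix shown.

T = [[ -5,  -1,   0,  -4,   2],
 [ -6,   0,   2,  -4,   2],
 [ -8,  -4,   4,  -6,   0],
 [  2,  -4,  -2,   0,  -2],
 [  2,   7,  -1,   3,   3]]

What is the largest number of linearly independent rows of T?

3

Row reduce to echelon form.
R2 ← R2 − (6/5)·R1: [0, 6/5, 2, 4/5, -2/5]
R3 ← R3 − (8/5)·R1: [0, -12/5, 4, 2/5, -16/5]
R4 ← R4 + (2/5)·R1: [0, -22/5, -2, -8/5, -6/5]
R5 ← R5 + (2/5)·R1: [0, 33/5, -1, 7/5, 19/5]
R3 ← R3 + (2)·R2: [0, 0, 8, 2, -4]
R4 ← R4 + (11/3)·R2: [0, 0, 16/3, 4/3, -8/3]
R5 ← R5 − (11/2)·R2: [0, 0, -12, -3, 6]
R4 ← R4 − (2/3)·R3: [0, 0, 0, 0, 0]
R5 ← R5 + (3/2)·R3: [0, 0, 0, 0, 0]
Echelon form has 3 nonzero rows, so rank(T) = 3.
The rank gives the maximum number of linearly independent rows: 3.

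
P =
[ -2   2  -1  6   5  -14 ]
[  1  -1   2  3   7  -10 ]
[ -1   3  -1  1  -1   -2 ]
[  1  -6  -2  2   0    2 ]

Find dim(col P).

Row reduce to echelon form.
R2 ← R2 + (1/2)·R1: [0, 0, 3/2, 6, 19/2, -17]
R3 ← R3 − (1/2)·R1: [0, 2, -1/2, -2, -7/2, 5]
R4 ← R4 + (1/2)·R1: [0, -5, -5/2, 5, 5/2, -5]
Swap R2 ↔ R3
R4 ← R4 + (5/2)·R2: [0, 0, -15/4, 0, -25/4, 15/2]
R4 ← R4 + (5/2)·R3: [0, 0, 0, 15, 35/2, -35]
Echelon form has 4 nonzero rows, so rank(P) = 4.
The column space has dimension equal to the rank: 4.

4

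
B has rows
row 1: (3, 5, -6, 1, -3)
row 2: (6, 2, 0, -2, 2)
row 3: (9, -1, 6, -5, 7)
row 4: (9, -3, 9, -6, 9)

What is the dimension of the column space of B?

2

Row reduce to echelon form.
R2 ← R2 − (2)·R1: [0, -8, 12, -4, 8]
R3 ← R3 − (3)·R1: [0, -16, 24, -8, 16]
R4 ← R4 − (3)·R1: [0, -18, 27, -9, 18]
R3 ← R3 − (2)·R2: [0, 0, 0, 0, 0]
R4 ← R4 − (9/4)·R2: [0, 0, 0, 0, 0]
Echelon form has 2 nonzero rows, so rank(B) = 2.
The column space has dimension equal to the rank: 2.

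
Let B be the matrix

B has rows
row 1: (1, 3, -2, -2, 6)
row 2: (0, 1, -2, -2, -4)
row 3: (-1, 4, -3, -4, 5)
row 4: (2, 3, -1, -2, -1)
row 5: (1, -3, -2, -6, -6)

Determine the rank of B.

Row reduce to echelon form.
R3 ← R3 + R1: [0, 7, -5, -6, 11]
R4 ← R4 − (2)·R1: [0, -3, 3, 2, -13]
R5 ← R5 − R1: [0, -6, 0, -4, -12]
R3 ← R3 − (7)·R2: [0, 0, 9, 8, 39]
R4 ← R4 + (3)·R2: [0, 0, -3, -4, -25]
R5 ← R5 + (6)·R2: [0, 0, -12, -16, -36]
R4 ← R4 + (1/3)·R3: [0, 0, 0, -4/3, -12]
R5 ← R5 + (4/3)·R3: [0, 0, 0, -16/3, 16]
R5 ← R5 − (4)·R4: [0, 0, 0, 0, 64]
Echelon form has 5 nonzero rows, so rank(B) = 5.

5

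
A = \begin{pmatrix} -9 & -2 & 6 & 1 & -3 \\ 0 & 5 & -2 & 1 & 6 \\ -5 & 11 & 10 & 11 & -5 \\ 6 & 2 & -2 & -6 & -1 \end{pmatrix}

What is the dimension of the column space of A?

Row reduce to echelon form.
R3 ← R3 − (5/9)·R1: [0, 109/9, 20/3, 94/9, -10/3]
R4 ← R4 + (2/3)·R1: [0, 2/3, 2, -16/3, -3]
R3 ← R3 − (109/45)·R2: [0, 0, 518/45, 361/45, -268/15]
R4 ← R4 − (2/15)·R2: [0, 0, 34/15, -82/15, -19/5]
R4 ← R4 − (51/259)·R3: [0, 0, 0, -1825/259, -73/259]
Echelon form has 4 nonzero rows, so rank(A) = 4.
The column space has dimension equal to the rank: 4.

4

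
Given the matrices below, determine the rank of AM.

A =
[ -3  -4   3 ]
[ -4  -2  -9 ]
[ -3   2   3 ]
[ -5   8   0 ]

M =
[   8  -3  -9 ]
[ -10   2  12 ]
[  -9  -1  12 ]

First compute AM:
[[-11,  -2,  15],
 [ 69,  17, -96],
 [-71,  10,  87],
 [-120,  31, 141]]
Now row reduce the product.
R2 ← R2 + (69/11)·R1: [0, 49/11, -21/11]
R3 ← R3 − (71/11)·R1: [0, 252/11, -108/11]
R4 ← R4 − (120/11)·R1: [0, 581/11, -249/11]
R3 ← R3 − (36/7)·R2: [0, 0, 0]
R4 ← R4 − (83/7)·R2: [0, 0, 0]
2 nonzero rows, so rank(AM) = 2.

2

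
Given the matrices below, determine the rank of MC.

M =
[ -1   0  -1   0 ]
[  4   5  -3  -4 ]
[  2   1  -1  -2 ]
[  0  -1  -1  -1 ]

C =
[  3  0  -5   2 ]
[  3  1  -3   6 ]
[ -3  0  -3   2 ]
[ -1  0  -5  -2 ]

3

First compute MC:
[[  0,   0,   8,  -4],
 [ 40,   5,  -6,  40],
 [ 14,   1,   0,  12],
 [  1,  -1,  11,  -6]]
Now row reduce the product.
Swap R1 ↔ R2
R3 ← R3 − (7/20)·R1: [0, -3/4, 21/10, -2]
R4 ← R4 − (1/40)·R1: [0, -9/8, 223/20, -7]
Swap R2 ↔ R3
R4 ← R4 − (3/2)·R2: [0, 0, 8, -4]
R4 ← R4 − R3: [0, 0, 0, 0]
3 nonzero rows, so rank(MC) = 3.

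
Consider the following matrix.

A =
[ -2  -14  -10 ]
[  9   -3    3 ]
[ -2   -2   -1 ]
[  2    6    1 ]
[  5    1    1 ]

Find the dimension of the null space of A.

0

Row reduce to echelon form.
R2 ← R2 + (9/2)·R1: [0, -66, -42]
R3 ← R3 − R1: [0, 12, 9]
R4 ← R4 + R1: [0, -8, -9]
R5 ← R5 + (5/2)·R1: [0, -34, -24]
R3 ← R3 + (2/11)·R2: [0, 0, 15/11]
R4 ← R4 − (4/33)·R2: [0, 0, -43/11]
R5 ← R5 − (17/33)·R2: [0, 0, -26/11]
R4 ← R4 + (43/15)·R3: [0, 0, 0]
R5 ← R5 + (26/15)·R3: [0, 0, 0]
3 nonzero rows, so rank(A) = 3.
A has 3 columns; by rank–nullity, nullity = 3 − 3 = 0.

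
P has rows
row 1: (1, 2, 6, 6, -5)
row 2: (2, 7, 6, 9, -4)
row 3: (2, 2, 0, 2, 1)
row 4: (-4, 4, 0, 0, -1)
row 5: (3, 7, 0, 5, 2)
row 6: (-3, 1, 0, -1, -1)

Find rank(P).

Row reduce to echelon form.
R2 ← R2 − (2)·R1: [0, 3, -6, -3, 6]
R3 ← R3 − (2)·R1: [0, -2, -12, -10, 11]
R4 ← R4 + (4)·R1: [0, 12, 24, 24, -21]
R5 ← R5 − (3)·R1: [0, 1, -18, -13, 17]
R6 ← R6 + (3)·R1: [0, 7, 18, 17, -16]
R3 ← R3 + (2/3)·R2: [0, 0, -16, -12, 15]
R4 ← R4 − (4)·R2: [0, 0, 48, 36, -45]
R5 ← R5 − (1/3)·R2: [0, 0, -16, -12, 15]
R6 ← R6 − (7/3)·R2: [0, 0, 32, 24, -30]
R4 ← R4 + (3)·R3: [0, 0, 0, 0, 0]
R5 ← R5 − R3: [0, 0, 0, 0, 0]
R6 ← R6 + (2)·R3: [0, 0, 0, 0, 0]
Echelon form has 3 nonzero rows, so rank(P) = 3.

3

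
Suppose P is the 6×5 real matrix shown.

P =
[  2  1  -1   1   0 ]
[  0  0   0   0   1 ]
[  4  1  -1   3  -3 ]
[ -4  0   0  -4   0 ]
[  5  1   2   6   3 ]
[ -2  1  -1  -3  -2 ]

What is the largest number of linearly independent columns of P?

Row reduce to echelon form.
R3 ← R3 − (2)·R1: [0, -1, 1, 1, -3]
R4 ← R4 + (2)·R1: [0, 2, -2, -2, 0]
R5 ← R5 − (5/2)·R1: [0, -3/2, 9/2, 7/2, 3]
R6 ← R6 + R1: [0, 2, -2, -2, -2]
Swap R2 ↔ R3
R4 ← R4 + (2)·R2: [0, 0, 0, 0, -6]
R5 ← R5 − (3/2)·R2: [0, 0, 3, 2, 15/2]
R6 ← R6 + (2)·R2: [0, 0, 0, 0, -8]
Swap R3 ↔ R5
R5 ← R5 + (1/6)·R4: [0, 0, 0, 0, 0]
R6 ← R6 − (4/3)·R4: [0, 0, 0, 0, 0]
Echelon form has 4 nonzero rows, so rank(P) = 4.
The rank gives the maximum number of linearly independent columns: 4.

4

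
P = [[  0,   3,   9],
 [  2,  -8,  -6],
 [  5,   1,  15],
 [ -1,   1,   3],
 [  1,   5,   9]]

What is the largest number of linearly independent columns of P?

3

Row reduce to echelon form.
Swap R1 ↔ R2
R3 ← R3 − (5/2)·R1: [0, 21, 30]
R4 ← R4 + (1/2)·R1: [0, -3, 0]
R5 ← R5 − (1/2)·R1: [0, 9, 12]
R3 ← R3 − (7)·R2: [0, 0, -33]
R4 ← R4 + R2: [0, 0, 9]
R5 ← R5 − (3)·R2: [0, 0, -15]
R4 ← R4 + (3/11)·R3: [0, 0, 0]
R5 ← R5 − (5/11)·R3: [0, 0, 0]
Echelon form has 3 nonzero rows, so rank(P) = 3.
The rank gives the maximum number of linearly independent columns: 3.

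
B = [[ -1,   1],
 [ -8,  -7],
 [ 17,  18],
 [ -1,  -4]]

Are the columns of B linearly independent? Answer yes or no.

Row reduce B to echelon form.
R2 ← R2 − (8)·R1: [0, -15]
R3 ← R3 + (17)·R1: [0, 35]
R4 ← R4 − R1: [0, -5]
R3 ← R3 + (7/3)·R2: [0, 0]
R4 ← R4 − (1/3)·R2: [0, 0]
2 pivots among 2 columns.
Every column is a pivot column, so the columns are linearly independent.

yes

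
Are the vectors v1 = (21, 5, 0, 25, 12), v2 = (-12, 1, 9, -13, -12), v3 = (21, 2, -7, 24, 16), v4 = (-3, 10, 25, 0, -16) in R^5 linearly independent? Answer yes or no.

no

Form the matrix with these vectors as rows and row reduce.
R2 ← R2 + (4/7)·R1: [0, 27/7, 9, 9/7, -36/7]
R3 ← R3 − R1: [0, -3, -7, -1, 4]
R4 ← R4 + (1/7)·R1: [0, 75/7, 25, 25/7, -100/7]
R3 ← R3 + (7/9)·R2: [0, 0, 0, 0, 0]
R4 ← R4 − (25/9)·R2: [0, 0, 0, 0, 0]
2 nonzero rows, so the 4 vectors span a space of dimension 2.
Since 2 < 4, the vectors are linearly dependent.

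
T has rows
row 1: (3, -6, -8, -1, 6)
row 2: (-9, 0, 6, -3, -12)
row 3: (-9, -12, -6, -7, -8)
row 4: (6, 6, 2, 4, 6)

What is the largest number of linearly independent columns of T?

2

Row reduce to echelon form.
R2 ← R2 + (3)·R1: [0, -18, -18, -6, 6]
R3 ← R3 + (3)·R1: [0, -30, -30, -10, 10]
R4 ← R4 − (2)·R1: [0, 18, 18, 6, -6]
R3 ← R3 − (5/3)·R2: [0, 0, 0, 0, 0]
R4 ← R4 + R2: [0, 0, 0, 0, 0]
Echelon form has 2 nonzero rows, so rank(T) = 2.
The rank gives the maximum number of linearly independent columns: 2.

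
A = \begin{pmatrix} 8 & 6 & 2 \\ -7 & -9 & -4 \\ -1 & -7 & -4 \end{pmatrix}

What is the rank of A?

Row reduce to echelon form.
R2 ← R2 + (7/8)·R1: [0, -15/4, -9/4]
R3 ← R3 + (1/8)·R1: [0, -25/4, -15/4]
R3 ← R3 − (5/3)·R2: [0, 0, 0]
Echelon form has 2 nonzero rows, so rank(A) = 2.

2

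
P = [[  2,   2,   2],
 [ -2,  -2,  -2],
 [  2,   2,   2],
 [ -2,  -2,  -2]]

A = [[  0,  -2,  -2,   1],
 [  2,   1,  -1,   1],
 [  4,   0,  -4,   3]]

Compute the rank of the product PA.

1

First compute PA:
[[ 12,  -2, -14,  10],
 [-12,   2,  14, -10],
 [ 12,  -2, -14,  10],
 [-12,   2,  14, -10]]
Now row reduce the product.
R2 ← R2 + R1: [0, 0, 0, 0]
R3 ← R3 − R1: [0, 0, 0, 0]
R4 ← R4 + R1: [0, 0, 0, 0]
1 nonzero row, so rank(PA) = 1.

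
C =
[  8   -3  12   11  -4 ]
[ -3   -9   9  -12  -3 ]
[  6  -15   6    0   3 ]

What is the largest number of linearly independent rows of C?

Row reduce to echelon form.
R2 ← R2 + (3/8)·R1: [0, -81/8, 27/2, -63/8, -9/2]
R3 ← R3 − (3/4)·R1: [0, -51/4, -3, -33/4, 6]
R3 ← R3 − (34/27)·R2: [0, 0, -20, 5/3, 35/3]
Echelon form has 3 nonzero rows, so rank(C) = 3.
The rank gives the maximum number of linearly independent rows: 3.

3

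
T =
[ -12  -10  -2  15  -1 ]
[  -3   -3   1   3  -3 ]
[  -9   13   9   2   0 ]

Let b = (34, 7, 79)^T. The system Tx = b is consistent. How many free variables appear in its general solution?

Row reduce the augmented matrix [T | b].
R2 ← R2 − (1/4)·R1: [0, -1/2, 3/2, -3/4, -11/4, -3/2]
R3 ← R3 − (3/4)·R1: [0, 41/2, 21/2, -37/4, 3/4, 107/2]
R3 ← R3 + (41)·R2: [0, 0, 72, -40, -112, -8]
The echelon form has 3 nonzero rows, and every pivot lies in the first 5 columns, so rank(T) = rank([T|b]) = 3.
The system is consistent.
Free variables = (unknowns) − (rank) = 5 − 3 = 2.

2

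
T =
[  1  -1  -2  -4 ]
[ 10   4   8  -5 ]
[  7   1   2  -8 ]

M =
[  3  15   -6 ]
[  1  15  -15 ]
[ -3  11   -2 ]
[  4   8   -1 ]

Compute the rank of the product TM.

2

First compute TM:
[[ -8, -54,  17],
 [-10, 258, -131],
 [-16,  78, -53]]
Now row reduce the product.
R2 ← R2 − (5/4)·R1: [0, 651/2, -609/4]
R3 ← R3 − (2)·R1: [0, 186, -87]
R3 ← R3 − (4/7)·R2: [0, 0, 0]
2 nonzero rows, so rank(TM) = 2.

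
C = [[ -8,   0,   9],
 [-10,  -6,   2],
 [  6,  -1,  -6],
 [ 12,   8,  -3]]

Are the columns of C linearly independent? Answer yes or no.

Row reduce C to echelon form.
R2 ← R2 − (5/4)·R1: [0, -6, -37/4]
R3 ← R3 + (3/4)·R1: [0, -1, 3/4]
R4 ← R4 + (3/2)·R1: [0, 8, 21/2]
R3 ← R3 − (1/6)·R2: [0, 0, 55/24]
R4 ← R4 + (4/3)·R2: [0, 0, -11/6]
R4 ← R4 + (4/5)·R3: [0, 0, 0]
3 pivots among 3 columns.
Every column is a pivot column, so the columns are linearly independent.

yes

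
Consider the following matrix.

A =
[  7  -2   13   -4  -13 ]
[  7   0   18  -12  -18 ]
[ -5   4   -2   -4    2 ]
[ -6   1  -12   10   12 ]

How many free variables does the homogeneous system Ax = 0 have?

Row reduce to echelon form.
R2 ← R2 − R1: [0, 2, 5, -8, -5]
R3 ← R3 + (5/7)·R1: [0, 18/7, 51/7, -48/7, -51/7]
R4 ← R4 + (6/7)·R1: [0, -5/7, -6/7, 46/7, 6/7]
R3 ← R3 − (9/7)·R2: [0, 0, 6/7, 24/7, -6/7]
R4 ← R4 + (5/14)·R2: [0, 0, 13/14, 26/7, -13/14]
R4 ← R4 − (13/12)·R3: [0, 0, 0, 0, 0]
3 nonzero rows, so rank(A) = 3.
A has 5 columns; by rank–nullity, nullity = 5 − 3 = 2.

2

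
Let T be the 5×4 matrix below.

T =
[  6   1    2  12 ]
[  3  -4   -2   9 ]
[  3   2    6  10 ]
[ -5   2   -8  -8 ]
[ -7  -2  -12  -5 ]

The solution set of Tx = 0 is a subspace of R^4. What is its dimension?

0

Row reduce to echelon form.
R2 ← R2 − (1/2)·R1: [0, -9/2, -3, 3]
R3 ← R3 − (1/2)·R1: [0, 3/2, 5, 4]
R4 ← R4 + (5/6)·R1: [0, 17/6, -19/3, 2]
R5 ← R5 + (7/6)·R1: [0, -5/6, -29/3, 9]
R3 ← R3 + (1/3)·R2: [0, 0, 4, 5]
R4 ← R4 + (17/27)·R2: [0, 0, -74/9, 35/9]
R5 ← R5 − (5/27)·R2: [0, 0, -82/9, 76/9]
R4 ← R4 + (37/18)·R3: [0, 0, 0, 85/6]
R5 ← R5 + (41/18)·R3: [0, 0, 0, 119/6]
R5 ← R5 − (7/5)·R4: [0, 0, 0, 0]
4 nonzero rows, so rank(T) = 4.
T has 4 columns; by rank–nullity, nullity = 4 − 4 = 0.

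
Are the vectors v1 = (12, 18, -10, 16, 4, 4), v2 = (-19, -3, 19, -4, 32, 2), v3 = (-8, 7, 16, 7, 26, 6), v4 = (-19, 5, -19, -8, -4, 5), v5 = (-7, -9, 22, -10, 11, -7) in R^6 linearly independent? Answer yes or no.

yes

Form the matrix with these vectors as rows and row reduce.
R2 ← R2 + (19/12)·R1: [0, 51/2, 19/6, 64/3, 115/3, 25/3]
R3 ← R3 + (2/3)·R1: [0, 19, 28/3, 53/3, 86/3, 26/3]
R4 ← R4 + (19/12)·R1: [0, 67/2, -209/6, 52/3, 7/3, 34/3]
R5 ← R5 + (7/12)·R1: [0, 3/2, 97/6, -2/3, 40/3, -14/3]
R3 ← R3 − (38/51)·R2: [0, 0, 1067/153, 271/153, 16/153, 376/153]
R4 ← R4 − (67/51)·R2: [0, 0, -5966/153, -1636/153, -7348/153, 59/153]
R5 ← R5 − (1/17)·R2: [0, 0, 815/51, -98/51, 565/51, -263/51]
R4 ← R4 + (5966/1067)·R3: [0, 0, 0, -842/1067, -50620/1067, 15073/1067]
R5 ← R5 − (2445/1067)·R3: [0, 0, 0, -6381/1067, 11565/1067, -11511/1067]
R5 ← R5 − (6381/842)·R4: [0, 0, 0, 0, 155925/421, -99225/842]
5 nonzero rows, so the 5 vectors span a space of dimension 5.
Since 5 = 5, the vectors are linearly independent.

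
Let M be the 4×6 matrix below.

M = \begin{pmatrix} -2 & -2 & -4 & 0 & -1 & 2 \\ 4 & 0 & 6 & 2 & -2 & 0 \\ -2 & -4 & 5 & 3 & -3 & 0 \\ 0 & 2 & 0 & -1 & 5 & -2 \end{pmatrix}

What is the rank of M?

Row reduce to echelon form.
R2 ← R2 + (2)·R1: [0, -4, -2, 2, -4, 4]
R3 ← R3 − R1: [0, -2, 9, 3, -2, -2]
R3 ← R3 − (1/2)·R2: [0, 0, 10, 2, 0, -4]
R4 ← R4 + (1/2)·R2: [0, 0, -1, 0, 3, 0]
R4 ← R4 + (1/10)·R3: [0, 0, 0, 1/5, 3, -2/5]
Echelon form has 4 nonzero rows, so rank(M) = 4.

4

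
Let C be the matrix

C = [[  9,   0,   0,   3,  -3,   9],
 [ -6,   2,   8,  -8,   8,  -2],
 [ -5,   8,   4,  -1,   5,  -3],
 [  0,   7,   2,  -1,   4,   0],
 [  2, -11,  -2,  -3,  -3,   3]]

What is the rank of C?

Row reduce to echelon form.
R2 ← R2 + (2/3)·R1: [0, 2, 8, -6, 6, 4]
R3 ← R3 + (5/9)·R1: [0, 8, 4, 2/3, 10/3, 2]
R5 ← R5 − (2/9)·R1: [0, -11, -2, -11/3, -7/3, 1]
R3 ← R3 − (4)·R2: [0, 0, -28, 74/3, -62/3, -14]
R4 ← R4 − (7/2)·R2: [0, 0, -26, 20, -17, -14]
R5 ← R5 + (11/2)·R2: [0, 0, 42, -110/3, 92/3, 23]
R4 ← R4 − (13/14)·R3: [0, 0, 0, -61/21, 46/21, -1]
R5 ← R5 + (3/2)·R3: [0, 0, 0, 1/3, -1/3, 2]
R5 ← R5 + (7/61)·R4: [0, 0, 0, 0, -5/61, 115/61]
Echelon form has 5 nonzero rows, so rank(C) = 5.

5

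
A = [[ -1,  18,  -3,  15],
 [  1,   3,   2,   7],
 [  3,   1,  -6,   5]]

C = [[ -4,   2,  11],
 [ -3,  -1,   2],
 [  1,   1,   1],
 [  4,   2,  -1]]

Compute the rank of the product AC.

2

First compute AC:
[[  7,   7,   7],
 [ 17,  15,  12],
 [ -1,   9,  24]]
Now row reduce the product.
R2 ← R2 − (17/7)·R1: [0, -2, -5]
R3 ← R3 + (1/7)·R1: [0, 10, 25]
R3 ← R3 + (5)·R2: [0, 0, 0]
2 nonzero rows, so rank(AC) = 2.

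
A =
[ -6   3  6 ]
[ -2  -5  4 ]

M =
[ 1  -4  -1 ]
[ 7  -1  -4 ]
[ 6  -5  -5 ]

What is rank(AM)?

2

First compute AM:
[[ 51,  -9, -36],
 [-13,  -7,   2]]
Now row reduce the product.
R2 ← R2 + (13/51)·R1: [0, -158/17, -122/17]
2 nonzero rows, so rank(AM) = 2.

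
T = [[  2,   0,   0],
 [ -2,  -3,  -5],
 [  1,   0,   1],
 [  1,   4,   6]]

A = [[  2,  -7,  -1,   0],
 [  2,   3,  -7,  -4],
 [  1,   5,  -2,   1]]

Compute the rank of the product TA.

3

First compute TA:
[[  4, -14,  -2,   0],
 [-15, -20,  33,   7],
 [  3,  -2,  -3,   1],
 [ 16,  35, -41, -10]]
Now row reduce the product.
R2 ← R2 + (15/4)·R1: [0, -145/2, 51/2, 7]
R3 ← R3 − (3/4)·R1: [0, 17/2, -3/2, 1]
R4 ← R4 − (4)·R1: [0, 91, -33, -10]
R3 ← R3 + (17/145)·R2: [0, 0, 216/145, 264/145]
R4 ← R4 + (182/145)·R2: [0, 0, -144/145, -176/145]
R4 ← R4 + (2/3)·R3: [0, 0, 0, 0]
3 nonzero rows, so rank(TA) = 3.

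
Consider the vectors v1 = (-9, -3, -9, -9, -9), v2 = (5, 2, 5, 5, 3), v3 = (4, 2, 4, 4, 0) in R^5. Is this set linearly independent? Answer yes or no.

Form the matrix with these vectors as rows and row reduce.
R2 ← R2 + (5/9)·R1: [0, 1/3, 0, 0, -2]
R3 ← R3 + (4/9)·R1: [0, 2/3, 0, 0, -4]
R3 ← R3 − (2)·R2: [0, 0, 0, 0, 0]
2 nonzero rows, so the 3 vectors span a space of dimension 2.
Since 2 < 3, the vectors are linearly dependent.

no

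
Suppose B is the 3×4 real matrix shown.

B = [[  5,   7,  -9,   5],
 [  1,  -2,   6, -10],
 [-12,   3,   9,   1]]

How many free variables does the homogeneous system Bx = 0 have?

Row reduce to echelon form.
R2 ← R2 − (1/5)·R1: [0, -17/5, 39/5, -11]
R3 ← R3 + (12/5)·R1: [0, 99/5, -63/5, 13]
R3 ← R3 + (99/17)·R2: [0, 0, 558/17, -868/17]
3 nonzero rows, so rank(B) = 3.
B has 4 columns; by rank–nullity, nullity = 4 − 3 = 1.

1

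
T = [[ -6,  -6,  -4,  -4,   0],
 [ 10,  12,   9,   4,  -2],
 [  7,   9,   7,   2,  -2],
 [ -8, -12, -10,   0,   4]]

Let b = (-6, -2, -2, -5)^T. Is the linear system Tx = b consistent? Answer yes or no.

Row reduce the augmented matrix [T | b].
R2 ← R2 + (5/3)·R1: [0, 2, 7/3, -8/3, -2, -12]
R3 ← R3 + (7/6)·R1: [0, 2, 7/3, -8/3, -2, -9]
R4 ← R4 − (4/3)·R1: [0, -4, -14/3, 16/3, 4, 3]
R3 ← R3 − R2: [0, 0, 0, 0, 0, 3]
R4 ← R4 + (2)·R2: [0, 0, 0, 0, 0, -21]
R4 ← R4 + (7)·R3: [0, 0, 0, 0, 0, 0]
The echelon form has 3 nonzero rows; the last pivot sits in the augmented column, so rank(T) = 2 but rank([T|b]) = 3.
Since the ranks differ, the system is inconsistent.

no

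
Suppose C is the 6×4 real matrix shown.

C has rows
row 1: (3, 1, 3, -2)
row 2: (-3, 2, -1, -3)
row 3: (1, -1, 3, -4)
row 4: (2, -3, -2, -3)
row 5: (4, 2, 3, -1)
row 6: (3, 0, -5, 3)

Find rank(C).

4

Row reduce to echelon form.
R2 ← R2 + R1: [0, 3, 2, -5]
R3 ← R3 − (1/3)·R1: [0, -4/3, 2, -10/3]
R4 ← R4 − (2/3)·R1: [0, -11/3, -4, -5/3]
R5 ← R5 − (4/3)·R1: [0, 2/3, -1, 5/3]
R6 ← R6 − R1: [0, -1, -8, 5]
R3 ← R3 + (4/9)·R2: [0, 0, 26/9, -50/9]
R4 ← R4 + (11/9)·R2: [0, 0, -14/9, -70/9]
R5 ← R5 − (2/9)·R2: [0, 0, -13/9, 25/9]
R6 ← R6 + (1/3)·R2: [0, 0, -22/3, 10/3]
R4 ← R4 + (7/13)·R3: [0, 0, 0, -140/13]
R5 ← R5 + (1/2)·R3: [0, 0, 0, 0]
R6 ← R6 + (33/13)·R3: [0, 0, 0, -140/13]
R6 ← R6 − R4: [0, 0, 0, 0]
Echelon form has 4 nonzero rows, so rank(C) = 4.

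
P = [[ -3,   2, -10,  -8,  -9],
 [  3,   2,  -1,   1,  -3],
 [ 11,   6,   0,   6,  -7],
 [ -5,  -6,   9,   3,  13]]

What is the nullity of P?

Row reduce to echelon form.
R2 ← R2 + R1: [0, 4, -11, -7, -12]
R3 ← R3 + (11/3)·R1: [0, 40/3, -110/3, -70/3, -40]
R4 ← R4 − (5/3)·R1: [0, -28/3, 77/3, 49/3, 28]
R3 ← R3 − (10/3)·R2: [0, 0, 0, 0, 0]
R4 ← R4 + (7/3)·R2: [0, 0, 0, 0, 0]
2 nonzero rows, so rank(P) = 2.
P has 5 columns; by rank–nullity, nullity = 5 − 2 = 3.

3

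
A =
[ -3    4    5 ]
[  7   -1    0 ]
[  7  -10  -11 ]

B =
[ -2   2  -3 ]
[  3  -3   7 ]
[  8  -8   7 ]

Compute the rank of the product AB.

First compute AB:
[[ 58, -58,  72],
 [-17,  17, -28],
 [-132, 132, -168]]
Now row reduce the product.
R2 ← R2 + (17/58)·R1: [0, 0, -200/29]
R3 ← R3 + (66/29)·R1: [0, 0, -120/29]
R3 ← R3 − (3/5)·R2: [0, 0, 0]
2 nonzero rows, so rank(AB) = 2.

2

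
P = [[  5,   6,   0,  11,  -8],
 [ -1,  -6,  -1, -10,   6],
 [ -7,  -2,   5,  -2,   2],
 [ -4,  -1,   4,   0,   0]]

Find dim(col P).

Row reduce to echelon form.
R2 ← R2 + (1/5)·R1: [0, -24/5, -1, -39/5, 22/5]
R3 ← R3 + (7/5)·R1: [0, 32/5, 5, 67/5, -46/5]
R4 ← R4 + (4/5)·R1: [0, 19/5, 4, 44/5, -32/5]
R3 ← R3 + (4/3)·R2: [0, 0, 11/3, 3, -10/3]
R4 ← R4 + (19/24)·R2: [0, 0, 77/24, 21/8, -35/12]
R4 ← R4 − (7/8)·R3: [0, 0, 0, 0, 0]
Echelon form has 3 nonzero rows, so rank(P) = 3.
The column space has dimension equal to the rank: 3.

3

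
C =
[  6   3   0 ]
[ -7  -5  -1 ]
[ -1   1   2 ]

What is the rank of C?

3

Row reduce to echelon form.
R2 ← R2 + (7/6)·R1: [0, -3/2, -1]
R3 ← R3 + (1/6)·R1: [0, 3/2, 2]
R3 ← R3 + R2: [0, 0, 1]
Echelon form has 3 nonzero rows, so rank(C) = 3.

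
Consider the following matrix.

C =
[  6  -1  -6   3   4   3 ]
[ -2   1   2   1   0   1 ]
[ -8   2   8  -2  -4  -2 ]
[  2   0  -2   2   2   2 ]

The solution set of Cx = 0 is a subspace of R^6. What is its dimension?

Row reduce to echelon form.
R2 ← R2 + (1/3)·R1: [0, 2/3, 0, 2, 4/3, 2]
R3 ← R3 + (4/3)·R1: [0, 2/3, 0, 2, 4/3, 2]
R4 ← R4 − (1/3)·R1: [0, 1/3, 0, 1, 2/3, 1]
R3 ← R3 − R2: [0, 0, 0, 0, 0, 0]
R4 ← R4 − (1/2)·R2: [0, 0, 0, 0, 0, 0]
2 nonzero rows, so rank(C) = 2.
C has 6 columns; by rank–nullity, nullity = 6 − 2 = 4.

4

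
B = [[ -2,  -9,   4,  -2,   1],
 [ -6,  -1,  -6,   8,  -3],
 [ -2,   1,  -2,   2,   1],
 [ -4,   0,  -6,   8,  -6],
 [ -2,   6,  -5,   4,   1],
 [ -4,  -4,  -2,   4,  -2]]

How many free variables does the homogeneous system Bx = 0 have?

2

Row reduce to echelon form.
R2 ← R2 − (3)·R1: [0, 26, -18, 14, -6]
R3 ← R3 − R1: [0, 10, -6, 4, 0]
R4 ← R4 − (2)·R1: [0, 18, -14, 12, -8]
R5 ← R5 − R1: [0, 15, -9, 6, 0]
R6 ← R6 − (2)·R1: [0, 14, -10, 8, -4]
R3 ← R3 − (5/13)·R2: [0, 0, 12/13, -18/13, 30/13]
R4 ← R4 − (9/13)·R2: [0, 0, -20/13, 30/13, -50/13]
R5 ← R5 − (15/26)·R2: [0, 0, 18/13, -27/13, 45/13]
R6 ← R6 − (7/13)·R2: [0, 0, -4/13, 6/13, -10/13]
R4 ← R4 + (5/3)·R3: [0, 0, 0, 0, 0]
R5 ← R5 − (3/2)·R3: [0, 0, 0, 0, 0]
R6 ← R6 + (1/3)·R3: [0, 0, 0, 0, 0]
3 nonzero rows, so rank(B) = 3.
B has 5 columns; by rank–nullity, nullity = 5 − 3 = 2.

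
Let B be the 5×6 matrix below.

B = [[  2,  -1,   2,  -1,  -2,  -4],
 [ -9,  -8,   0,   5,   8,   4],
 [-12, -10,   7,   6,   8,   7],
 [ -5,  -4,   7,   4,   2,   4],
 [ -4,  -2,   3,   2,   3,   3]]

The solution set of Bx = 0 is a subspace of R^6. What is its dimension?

1

Row reduce to echelon form.
R2 ← R2 + (9/2)·R1: [0, -25/2, 9, 1/2, -1, -14]
R3 ← R3 + (6)·R1: [0, -16, 19, 0, -4, -17]
R4 ← R4 + (5/2)·R1: [0, -13/2, 12, 3/2, -3, -6]
R5 ← R5 + (2)·R1: [0, -4, 7, 0, -1, -5]
R3 ← R3 − (32/25)·R2: [0, 0, 187/25, -16/25, -68/25, 23/25]
R4 ← R4 − (13/25)·R2: [0, 0, 183/25, 31/25, -62/25, 32/25]
R5 ← R5 − (8/25)·R2: [0, 0, 103/25, -4/25, -17/25, -13/25]
R4 ← R4 − (183/187)·R3: [0, 0, 0, 349/187, 2/11, 71/187]
R5 ← R5 − (103/187)·R3: [0, 0, 0, 36/187, 9/11, -192/187]
R5 ← R5 − (36/349)·R4: [0, 0, 0, 0, 279/349, -372/349]
5 nonzero rows, so rank(B) = 5.
B has 6 columns; by rank–nullity, nullity = 6 − 5 = 1.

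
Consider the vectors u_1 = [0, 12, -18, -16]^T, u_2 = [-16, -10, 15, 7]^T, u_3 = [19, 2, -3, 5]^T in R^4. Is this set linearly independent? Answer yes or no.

Form the matrix with these vectors as rows and row reduce.
Swap R1 ↔ R2
R3 ← R3 + (19/16)·R1: [0, -79/8, 237/16, 213/16]
R3 ← R3 + (79/96)·R2: [0, 0, 0, 7/48]
3 nonzero rows, so the 3 vectors span a space of dimension 3.
Since 3 = 3, the vectors are linearly independent.

yes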